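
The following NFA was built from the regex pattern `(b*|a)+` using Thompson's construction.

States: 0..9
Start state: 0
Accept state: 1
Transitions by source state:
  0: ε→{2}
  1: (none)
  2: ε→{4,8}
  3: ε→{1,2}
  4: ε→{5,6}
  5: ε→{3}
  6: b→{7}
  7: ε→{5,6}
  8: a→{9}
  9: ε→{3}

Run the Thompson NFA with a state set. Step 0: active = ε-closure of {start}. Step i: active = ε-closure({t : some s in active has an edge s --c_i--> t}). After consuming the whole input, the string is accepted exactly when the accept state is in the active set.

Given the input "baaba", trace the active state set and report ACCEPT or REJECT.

Answer: ACCEPT

Derivation:
S₀ = ε-closure({0}) = {0,1,2,3,4,5,6,8}
'b' @ 1: {1,2,3,4,5,6,7,8}  [accepting]
'a' @ 2: {1,2,3,4,5,6,8,9}  [accepting]
'a' @ 3: {1,2,3,4,5,6,8,9}  [accepting]
'b' @ 4: {1,2,3,4,5,6,7,8}  [accepting]
'a' @ 5: {1,2,3,4,5,6,8,9}  [accepting]
end set {1,2,3,4,5,6,8,9} — state 1 in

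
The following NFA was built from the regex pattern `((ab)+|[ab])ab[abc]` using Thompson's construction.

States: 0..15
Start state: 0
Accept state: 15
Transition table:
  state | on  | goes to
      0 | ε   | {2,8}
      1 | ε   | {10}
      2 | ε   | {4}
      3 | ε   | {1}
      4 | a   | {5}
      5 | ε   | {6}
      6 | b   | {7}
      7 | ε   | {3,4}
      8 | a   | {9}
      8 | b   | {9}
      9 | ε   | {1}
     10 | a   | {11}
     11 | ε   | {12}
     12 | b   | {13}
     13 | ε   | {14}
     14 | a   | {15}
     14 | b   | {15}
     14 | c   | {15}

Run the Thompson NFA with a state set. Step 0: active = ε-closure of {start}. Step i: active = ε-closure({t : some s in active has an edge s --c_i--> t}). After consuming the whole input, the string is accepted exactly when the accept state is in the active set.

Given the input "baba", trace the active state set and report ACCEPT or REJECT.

Answer: ACCEPT

Trace:
initial (ε-close {0}): {0,2,4,8}
'b' @ 1: {1,9,10}
'a' @ 2: {11,12}
'b' @ 3: {13,14}
'a' @ 4: {15}  [accepting]
after full input: {15}  (accept=15 in)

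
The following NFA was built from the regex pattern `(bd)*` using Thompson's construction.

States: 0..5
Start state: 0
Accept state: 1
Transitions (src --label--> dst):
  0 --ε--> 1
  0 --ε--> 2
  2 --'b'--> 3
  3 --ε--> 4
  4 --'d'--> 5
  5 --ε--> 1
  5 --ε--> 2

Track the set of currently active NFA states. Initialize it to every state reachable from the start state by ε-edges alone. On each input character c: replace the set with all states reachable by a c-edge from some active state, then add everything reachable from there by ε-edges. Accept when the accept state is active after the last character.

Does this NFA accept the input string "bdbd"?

initial (ε-close {0}): {0,1,2}
'b' @ 1: {3,4}
'd' @ 2: {1,2,5}  [accepting]
'b' @ 3: {3,4}
'd' @ 4: {1,2,5}  [accepting]
final: {1,2,5}; accept 1 in set

Answer: ACCEPT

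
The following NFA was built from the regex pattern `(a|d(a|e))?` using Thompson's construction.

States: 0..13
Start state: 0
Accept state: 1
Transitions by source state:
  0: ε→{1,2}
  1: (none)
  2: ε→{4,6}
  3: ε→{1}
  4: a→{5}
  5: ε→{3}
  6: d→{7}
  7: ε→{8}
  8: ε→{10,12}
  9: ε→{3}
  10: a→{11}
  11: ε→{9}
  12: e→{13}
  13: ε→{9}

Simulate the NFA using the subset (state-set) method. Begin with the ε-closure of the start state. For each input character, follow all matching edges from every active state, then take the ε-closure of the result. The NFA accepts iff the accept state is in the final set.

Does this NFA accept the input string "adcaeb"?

initial (ε-close {0}): {0,1,2,4,6}
'a' @ 1: {1,3,5}  (accept∈set)
'd' @ 2: {}  — dead — no transitions
rest 'caeb' ignored (set empty)
end set {} — state 1 not in

Answer: REJECT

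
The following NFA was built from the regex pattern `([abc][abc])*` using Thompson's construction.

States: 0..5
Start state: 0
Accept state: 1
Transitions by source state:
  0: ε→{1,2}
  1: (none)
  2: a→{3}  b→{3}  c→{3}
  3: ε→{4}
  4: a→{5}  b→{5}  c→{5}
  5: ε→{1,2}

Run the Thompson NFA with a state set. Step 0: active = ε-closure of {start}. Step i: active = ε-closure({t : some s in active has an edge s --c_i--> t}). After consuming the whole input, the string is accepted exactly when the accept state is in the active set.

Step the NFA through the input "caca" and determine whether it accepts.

Answer: ACCEPT

Derivation:
S₀ = ε-closure({0}) = {0,1,2}
'c' @ 1: {3,4}
'a' @ 2: {1,2,5}  (accept∈set)
'c' @ 3: {3,4}
'a' @ 4: {1,2,5}  (accept∈set)
after full input: {1,2,5}  (accept=1 in)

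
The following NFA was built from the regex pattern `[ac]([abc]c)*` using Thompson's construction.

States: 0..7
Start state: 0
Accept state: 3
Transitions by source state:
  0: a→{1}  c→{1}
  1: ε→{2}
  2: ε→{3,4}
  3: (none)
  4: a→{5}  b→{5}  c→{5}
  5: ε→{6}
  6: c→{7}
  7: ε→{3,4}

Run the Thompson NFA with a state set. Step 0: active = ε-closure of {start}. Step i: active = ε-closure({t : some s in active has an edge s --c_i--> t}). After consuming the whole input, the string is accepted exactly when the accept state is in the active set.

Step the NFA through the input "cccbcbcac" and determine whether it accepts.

S₀ = ε-closure({0}) = {0}
'c' @ 1: {1,2,3,4}  ✓accept
'c' @ 2: {5,6}
'c' @ 3: {3,4,7}  ✓accept
'b' @ 4: {5,6}
'c' @ 5: {3,4,7}  ✓accept
'b' @ 6: {5,6}
'c' @ 7: {3,4,7}  ✓accept
'a' @ 8: {5,6}
'c' @ 9: {3,4,7}  ✓accept
after full input: {3,4,7}  (accept=3 in)

Answer: ACCEPT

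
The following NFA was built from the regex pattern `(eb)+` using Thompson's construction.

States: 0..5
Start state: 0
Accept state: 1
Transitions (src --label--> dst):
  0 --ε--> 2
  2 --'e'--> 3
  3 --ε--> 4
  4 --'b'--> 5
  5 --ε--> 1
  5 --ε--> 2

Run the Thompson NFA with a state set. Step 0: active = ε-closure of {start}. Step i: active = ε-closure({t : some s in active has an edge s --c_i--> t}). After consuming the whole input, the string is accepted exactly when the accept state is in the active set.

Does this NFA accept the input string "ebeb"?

Answer: ACCEPT

Steps:
initial (ε-close {0}): {0,2}
'e' @ 1: {3,4}
'b' @ 2: {1,2,5}  (accept∈set)
'e' @ 3: {3,4}
'b' @ 4: {1,2,5}  (accept∈set)
final: {1,2,5}; accept 1 in set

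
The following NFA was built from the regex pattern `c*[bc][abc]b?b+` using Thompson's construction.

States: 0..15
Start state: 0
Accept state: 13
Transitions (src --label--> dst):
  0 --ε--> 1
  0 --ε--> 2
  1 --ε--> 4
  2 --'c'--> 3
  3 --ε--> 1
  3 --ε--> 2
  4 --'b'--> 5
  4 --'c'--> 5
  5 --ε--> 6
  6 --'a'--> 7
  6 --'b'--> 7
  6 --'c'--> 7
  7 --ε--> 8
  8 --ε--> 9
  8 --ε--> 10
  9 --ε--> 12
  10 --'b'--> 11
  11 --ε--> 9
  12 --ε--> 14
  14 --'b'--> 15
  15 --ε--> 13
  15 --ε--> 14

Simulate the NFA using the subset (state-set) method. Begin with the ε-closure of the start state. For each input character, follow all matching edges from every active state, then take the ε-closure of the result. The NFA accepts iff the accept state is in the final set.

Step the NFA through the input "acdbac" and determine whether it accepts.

Answer: REJECT

Steps:
initial (ε-close {0}): {0,1,2,4}
'a' @ 1: {}  — no active states
rest 'cdbac' ignored (set empty)
final: {}; accept 13 not in set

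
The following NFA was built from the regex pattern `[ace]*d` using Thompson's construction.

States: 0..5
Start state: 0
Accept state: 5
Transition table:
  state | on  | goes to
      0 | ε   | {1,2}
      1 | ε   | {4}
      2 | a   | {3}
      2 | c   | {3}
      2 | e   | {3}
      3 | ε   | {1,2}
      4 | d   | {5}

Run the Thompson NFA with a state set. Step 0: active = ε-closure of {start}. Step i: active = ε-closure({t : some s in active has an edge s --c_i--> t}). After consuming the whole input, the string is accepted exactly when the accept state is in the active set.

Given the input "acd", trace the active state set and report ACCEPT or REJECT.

Answer: ACCEPT

Trace:
start: ε-closure({0}) = {0,1,2,4}
'a' @ 1: {1,2,3,4}
'c' @ 2: {1,2,3,4}
'd' @ 3: {5}  (accept∈set)
final: {5}; accept 5 in set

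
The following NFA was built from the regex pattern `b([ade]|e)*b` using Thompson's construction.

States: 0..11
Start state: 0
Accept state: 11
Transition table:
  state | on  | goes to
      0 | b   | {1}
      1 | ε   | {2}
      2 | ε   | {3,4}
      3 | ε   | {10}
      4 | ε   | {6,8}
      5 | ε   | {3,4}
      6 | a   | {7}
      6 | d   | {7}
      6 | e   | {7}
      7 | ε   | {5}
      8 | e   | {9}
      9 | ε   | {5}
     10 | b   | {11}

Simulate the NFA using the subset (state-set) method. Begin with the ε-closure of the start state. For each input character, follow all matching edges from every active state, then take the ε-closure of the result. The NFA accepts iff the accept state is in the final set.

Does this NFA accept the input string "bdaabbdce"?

Answer: REJECT

Derivation:
start: ε-closure({0}) = {0}
'b' @ 1: {1,2,3,4,6,8,10}
'd' @ 2: {3,4,5,6,7,8,10}
'a' @ 3: {3,4,5,6,7,8,10}
'a' @ 4: {3,4,5,6,7,8,10}
'b' @ 5: {11}  [accepting]
'b' @ 6: {}  — no active states
rest 'dce' ignored (set empty)
after full input: {}  (accept=11 not in)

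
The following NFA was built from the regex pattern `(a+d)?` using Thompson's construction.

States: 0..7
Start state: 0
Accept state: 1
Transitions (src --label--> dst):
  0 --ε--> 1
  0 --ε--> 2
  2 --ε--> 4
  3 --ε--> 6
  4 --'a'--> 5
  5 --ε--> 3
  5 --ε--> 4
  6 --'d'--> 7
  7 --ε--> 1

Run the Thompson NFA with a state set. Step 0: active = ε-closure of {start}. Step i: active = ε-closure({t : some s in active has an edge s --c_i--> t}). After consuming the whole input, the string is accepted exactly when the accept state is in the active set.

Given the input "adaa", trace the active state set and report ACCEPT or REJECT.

S₀ = ε-closure({0}) = {0,1,2,4}
'a' @ 1: {3,4,5,6}
'd' @ 2: {1,7}  ✓accept
'a' @ 3: {}  — no active states
rest 'a' ignored (set empty)
end set {} — state 1 not in

Answer: REJECT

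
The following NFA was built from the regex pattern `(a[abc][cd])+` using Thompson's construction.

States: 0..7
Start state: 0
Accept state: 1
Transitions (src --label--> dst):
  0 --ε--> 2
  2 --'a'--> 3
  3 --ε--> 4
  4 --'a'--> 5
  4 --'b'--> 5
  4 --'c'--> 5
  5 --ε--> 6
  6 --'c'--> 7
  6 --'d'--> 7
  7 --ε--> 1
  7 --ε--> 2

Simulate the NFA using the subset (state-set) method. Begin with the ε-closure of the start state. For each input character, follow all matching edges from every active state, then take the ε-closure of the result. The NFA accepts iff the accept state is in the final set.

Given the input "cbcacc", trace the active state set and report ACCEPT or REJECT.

Answer: REJECT

Steps:
start: ε-closure({0}) = {0,2}
'c' @ 1: {}  — no active states
rest 'bcacc' ignored (set empty)
after full input: {}  (accept=1 not in)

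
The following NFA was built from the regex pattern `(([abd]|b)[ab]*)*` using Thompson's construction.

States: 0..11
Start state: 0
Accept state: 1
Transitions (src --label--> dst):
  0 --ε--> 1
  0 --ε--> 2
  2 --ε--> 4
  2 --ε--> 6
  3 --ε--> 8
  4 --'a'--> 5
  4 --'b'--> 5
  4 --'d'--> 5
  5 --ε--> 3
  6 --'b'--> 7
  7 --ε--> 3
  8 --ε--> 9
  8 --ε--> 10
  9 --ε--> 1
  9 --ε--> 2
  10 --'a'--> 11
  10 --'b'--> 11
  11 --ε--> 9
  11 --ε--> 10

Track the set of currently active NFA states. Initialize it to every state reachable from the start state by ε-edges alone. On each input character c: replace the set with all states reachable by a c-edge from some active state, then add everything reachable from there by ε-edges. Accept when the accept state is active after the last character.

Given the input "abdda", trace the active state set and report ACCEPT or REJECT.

Answer: ACCEPT

Trace:
start: ε-closure({0}) = {0,1,2,4,6}
'a' @ 1: {1,2,3,4,5,6,8,9,10}  [accepting]
'b' @ 2: {1,2,3,4,5,6,7,8,9,10,11}  [accepting]
'd' @ 3: {1,2,3,4,5,6,8,9,10}  [accepting]
'd' @ 4: {1,2,3,4,5,6,8,9,10}  [accepting]
'a' @ 5: {1,2,3,4,5,6,8,9,10,11}  [accepting]
end set {1,2,3,4,5,6,8,9,10,11} — state 1 in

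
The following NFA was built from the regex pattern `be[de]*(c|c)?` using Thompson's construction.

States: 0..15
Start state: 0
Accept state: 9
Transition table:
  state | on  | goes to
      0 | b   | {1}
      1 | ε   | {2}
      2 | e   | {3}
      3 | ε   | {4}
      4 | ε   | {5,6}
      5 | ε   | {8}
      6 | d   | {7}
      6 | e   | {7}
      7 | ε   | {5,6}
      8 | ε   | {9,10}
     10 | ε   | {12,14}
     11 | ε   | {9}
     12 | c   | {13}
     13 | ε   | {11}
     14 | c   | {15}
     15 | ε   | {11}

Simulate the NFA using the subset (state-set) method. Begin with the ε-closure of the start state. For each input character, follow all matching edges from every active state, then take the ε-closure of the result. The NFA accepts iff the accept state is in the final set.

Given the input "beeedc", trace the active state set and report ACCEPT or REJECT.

S₀ = ε-closure({0}) = {0}
'b' @ 1: {1,2}
'e' @ 2: {3,4,5,6,8,9,10,12,14}  ✓accept
'e' @ 3: {5,6,7,8,9,10,12,14}  ✓accept
'e' @ 4: {5,6,7,8,9,10,12,14}  ✓accept
'd' @ 5: {5,6,7,8,9,10,12,14}  ✓accept
'c' @ 6: {9,11,13,15}  ✓accept
after full input: {9,11,13,15}  (accept=9 in)

Answer: ACCEPT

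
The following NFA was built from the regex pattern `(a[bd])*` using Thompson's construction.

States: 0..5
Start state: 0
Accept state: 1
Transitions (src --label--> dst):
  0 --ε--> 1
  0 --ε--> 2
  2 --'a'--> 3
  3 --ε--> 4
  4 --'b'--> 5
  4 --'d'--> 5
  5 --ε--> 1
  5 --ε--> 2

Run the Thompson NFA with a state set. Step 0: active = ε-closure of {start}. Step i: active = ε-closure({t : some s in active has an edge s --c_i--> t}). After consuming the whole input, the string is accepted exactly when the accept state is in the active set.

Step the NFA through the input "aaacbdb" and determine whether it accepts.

S₀ = ε-closure({0}) = {0,1,2}
'a' @ 1: {3,4}
'a' @ 2: {}  — dead — no transitions
rest 'acbdb' ignored (set empty)
final: {}; accept 1 not in set

Answer: REJECT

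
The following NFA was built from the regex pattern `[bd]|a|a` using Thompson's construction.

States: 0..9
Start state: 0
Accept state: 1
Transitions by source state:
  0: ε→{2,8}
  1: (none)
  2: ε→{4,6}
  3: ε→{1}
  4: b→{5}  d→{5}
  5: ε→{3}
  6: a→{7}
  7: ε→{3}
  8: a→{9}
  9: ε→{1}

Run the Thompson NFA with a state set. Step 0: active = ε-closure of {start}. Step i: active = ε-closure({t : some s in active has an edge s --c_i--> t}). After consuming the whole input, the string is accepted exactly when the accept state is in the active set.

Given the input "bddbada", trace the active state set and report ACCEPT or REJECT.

initial (ε-close {0}): {0,2,4,6,8}
'b' @ 1: {1,3,5}  [accepting]
'd' @ 2: {}  — no active states
rest 'dbada' ignored (set empty)
after full input: {}  (accept=1 not in)

Answer: REJECT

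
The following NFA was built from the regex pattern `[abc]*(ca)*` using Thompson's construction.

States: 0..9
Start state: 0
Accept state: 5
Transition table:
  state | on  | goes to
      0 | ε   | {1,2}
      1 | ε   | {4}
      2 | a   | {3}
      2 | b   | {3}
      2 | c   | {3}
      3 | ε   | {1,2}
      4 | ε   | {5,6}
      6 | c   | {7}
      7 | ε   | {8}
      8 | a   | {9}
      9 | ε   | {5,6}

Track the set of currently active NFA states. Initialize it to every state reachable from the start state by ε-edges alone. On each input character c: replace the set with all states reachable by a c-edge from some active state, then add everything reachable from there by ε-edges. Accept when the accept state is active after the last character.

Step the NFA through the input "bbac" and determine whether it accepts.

Answer: ACCEPT

Trace:
start: ε-closure({0}) = {0,1,2,4,5,6}
'b' @ 1: {1,2,3,4,5,6}  ✓accept
'b' @ 2: {1,2,3,4,5,6}  ✓accept
'a' @ 3: {1,2,3,4,5,6}  ✓accept
'c' @ 4: {1,2,3,4,5,6,7,8}  ✓accept
end set {1,2,3,4,5,6,7,8} — state 5 in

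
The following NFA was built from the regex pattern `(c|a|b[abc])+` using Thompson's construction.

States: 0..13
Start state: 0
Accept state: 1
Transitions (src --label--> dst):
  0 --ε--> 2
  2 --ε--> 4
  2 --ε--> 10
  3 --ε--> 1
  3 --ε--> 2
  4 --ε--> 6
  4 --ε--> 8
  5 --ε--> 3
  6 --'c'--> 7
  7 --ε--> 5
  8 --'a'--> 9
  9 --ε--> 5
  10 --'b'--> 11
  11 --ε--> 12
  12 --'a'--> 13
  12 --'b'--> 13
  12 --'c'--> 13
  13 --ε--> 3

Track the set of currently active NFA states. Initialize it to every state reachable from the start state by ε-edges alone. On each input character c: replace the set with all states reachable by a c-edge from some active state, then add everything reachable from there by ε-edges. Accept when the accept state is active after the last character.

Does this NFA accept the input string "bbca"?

Answer: ACCEPT

Derivation:
S₀ = ε-closure({0}) = {0,2,4,6,8,10}
'b' @ 1: {11,12}
'b' @ 2: {1,2,3,4,6,8,10,13}  ✓accept
'c' @ 3: {1,2,3,4,5,6,7,8,10}  ✓accept
'a' @ 4: {1,2,3,4,5,6,8,9,10}  ✓accept
after full input: {1,2,3,4,5,6,8,9,10}  (accept=1 in)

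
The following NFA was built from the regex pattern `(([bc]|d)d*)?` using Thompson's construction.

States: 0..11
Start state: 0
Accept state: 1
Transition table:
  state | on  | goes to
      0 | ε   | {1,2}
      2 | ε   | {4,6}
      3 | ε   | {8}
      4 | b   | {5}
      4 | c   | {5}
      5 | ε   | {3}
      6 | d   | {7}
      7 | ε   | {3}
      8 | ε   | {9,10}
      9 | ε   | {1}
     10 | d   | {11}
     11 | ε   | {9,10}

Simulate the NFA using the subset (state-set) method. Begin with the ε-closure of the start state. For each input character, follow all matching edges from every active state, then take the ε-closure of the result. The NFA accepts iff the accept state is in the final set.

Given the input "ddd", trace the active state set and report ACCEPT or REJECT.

S₀ = ε-closure({0}) = {0,1,2,4,6}
'd' @ 1: {1,3,7,8,9,10}  (accept∈set)
'd' @ 2: {1,9,10,11}  (accept∈set)
'd' @ 3: {1,9,10,11}  (accept∈set)
end set {1,9,10,11} — state 1 in

Answer: ACCEPT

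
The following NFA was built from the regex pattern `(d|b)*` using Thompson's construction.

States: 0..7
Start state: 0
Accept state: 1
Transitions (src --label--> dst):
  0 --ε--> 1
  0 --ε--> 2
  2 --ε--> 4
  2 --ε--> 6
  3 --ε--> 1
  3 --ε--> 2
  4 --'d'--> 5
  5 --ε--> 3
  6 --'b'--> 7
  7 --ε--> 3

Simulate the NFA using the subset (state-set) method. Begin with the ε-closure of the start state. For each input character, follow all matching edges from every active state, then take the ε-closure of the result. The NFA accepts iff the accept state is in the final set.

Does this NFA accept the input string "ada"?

Answer: REJECT

Steps:
start: ε-closure({0}) = {0,1,2,4,6}
'a' @ 1: {}  — dead — no transitions
rest 'da' ignored (set empty)
end set {} — state 1 not in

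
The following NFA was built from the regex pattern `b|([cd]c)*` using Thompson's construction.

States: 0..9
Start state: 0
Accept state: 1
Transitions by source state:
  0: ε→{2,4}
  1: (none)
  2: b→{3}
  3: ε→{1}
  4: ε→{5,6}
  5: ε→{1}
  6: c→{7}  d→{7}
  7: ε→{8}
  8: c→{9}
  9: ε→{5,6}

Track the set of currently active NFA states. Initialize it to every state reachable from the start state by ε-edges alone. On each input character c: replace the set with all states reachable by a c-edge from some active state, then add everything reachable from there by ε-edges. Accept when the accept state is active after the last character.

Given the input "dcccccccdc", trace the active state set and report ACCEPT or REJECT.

start: ε-closure({0}) = {0,1,2,4,5,6}
'd' @ 1: {7,8}
'c' @ 2: {1,5,6,9}  ✓accept
'c' @ 3: {7,8}
'c' @ 4: {1,5,6,9}  ✓accept
'c' @ 5: {7,8}
'c' @ 6: {1,5,6,9}  ✓accept
'c' @ 7: {7,8}
'c' @ 8: {1,5,6,9}  ✓accept
'd' @ 9: {7,8}
'c' @ 10: {1,5,6,9}  ✓accept
final: {1,5,6,9}; accept 1 in set

Answer: ACCEPT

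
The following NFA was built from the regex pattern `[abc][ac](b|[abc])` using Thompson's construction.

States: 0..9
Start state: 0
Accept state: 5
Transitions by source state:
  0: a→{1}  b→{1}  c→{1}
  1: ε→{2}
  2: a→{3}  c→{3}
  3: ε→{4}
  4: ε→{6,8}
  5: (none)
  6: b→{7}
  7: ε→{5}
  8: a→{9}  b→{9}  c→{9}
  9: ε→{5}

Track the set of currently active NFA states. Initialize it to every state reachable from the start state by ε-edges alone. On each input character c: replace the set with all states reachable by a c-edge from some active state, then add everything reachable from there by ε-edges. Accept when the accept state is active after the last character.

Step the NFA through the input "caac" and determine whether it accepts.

Answer: REJECT

Steps:
S₀ = ε-closure({0}) = {0}
'c' @ 1: {1,2}
'a' @ 2: {3,4,6,8}
'a' @ 3: {5,9}  ✓accept
'c' @ 4: {}  — no active states
after full input: {}  (accept=5 not in)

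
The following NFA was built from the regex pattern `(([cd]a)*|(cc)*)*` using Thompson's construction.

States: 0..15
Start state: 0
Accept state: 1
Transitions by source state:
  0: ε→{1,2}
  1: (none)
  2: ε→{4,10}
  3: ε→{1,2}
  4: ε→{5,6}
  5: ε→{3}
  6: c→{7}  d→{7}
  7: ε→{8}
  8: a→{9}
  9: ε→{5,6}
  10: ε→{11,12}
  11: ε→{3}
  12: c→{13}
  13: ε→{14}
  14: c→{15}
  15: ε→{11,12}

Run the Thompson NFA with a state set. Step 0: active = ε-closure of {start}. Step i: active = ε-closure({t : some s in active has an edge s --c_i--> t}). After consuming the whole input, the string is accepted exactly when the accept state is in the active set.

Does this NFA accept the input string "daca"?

Answer: ACCEPT

Steps:
start: ε-closure({0}) = {0,1,2,3,4,5,6,10,11,12}
'd' @ 1: {7,8}
'a' @ 2: {1,2,3,4,5,6,9,10,11,12}  [accepting]
'c' @ 3: {7,8,13,14}
'a' @ 4: {1,2,3,4,5,6,9,10,11,12}  [accepting]
after full input: {1,2,3,4,5,6,9,10,11,12}  (accept=1 in)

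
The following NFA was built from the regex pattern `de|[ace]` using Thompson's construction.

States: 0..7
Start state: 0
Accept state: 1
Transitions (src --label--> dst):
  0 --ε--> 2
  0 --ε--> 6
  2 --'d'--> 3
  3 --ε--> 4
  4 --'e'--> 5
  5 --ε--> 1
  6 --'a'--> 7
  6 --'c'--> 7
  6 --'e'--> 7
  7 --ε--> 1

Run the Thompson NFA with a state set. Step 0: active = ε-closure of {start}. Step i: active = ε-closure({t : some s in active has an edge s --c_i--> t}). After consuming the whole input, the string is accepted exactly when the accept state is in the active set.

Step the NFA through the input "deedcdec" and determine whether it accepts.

Answer: REJECT

Trace:
initial (ε-close {0}): {0,2,6}
'd' @ 1: {3,4}
'e' @ 2: {1,5}  (accept∈set)
'e' @ 3: {}  — no active states
rest 'dcdec' ignored (set empty)
end set {} — state 1 not in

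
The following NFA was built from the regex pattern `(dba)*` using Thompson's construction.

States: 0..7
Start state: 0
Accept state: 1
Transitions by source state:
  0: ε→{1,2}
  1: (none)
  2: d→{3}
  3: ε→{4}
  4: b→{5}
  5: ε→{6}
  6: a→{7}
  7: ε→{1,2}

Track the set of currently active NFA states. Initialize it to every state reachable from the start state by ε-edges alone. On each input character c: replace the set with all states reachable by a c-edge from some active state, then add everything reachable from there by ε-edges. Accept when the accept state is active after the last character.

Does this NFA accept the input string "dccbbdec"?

initial (ε-close {0}): {0,1,2}
'd' @ 1: {3,4}
'c' @ 2: {}  — dead — no transitions
rest 'cbbdec' ignored (set empty)
end set {} — state 1 not in

Answer: REJECT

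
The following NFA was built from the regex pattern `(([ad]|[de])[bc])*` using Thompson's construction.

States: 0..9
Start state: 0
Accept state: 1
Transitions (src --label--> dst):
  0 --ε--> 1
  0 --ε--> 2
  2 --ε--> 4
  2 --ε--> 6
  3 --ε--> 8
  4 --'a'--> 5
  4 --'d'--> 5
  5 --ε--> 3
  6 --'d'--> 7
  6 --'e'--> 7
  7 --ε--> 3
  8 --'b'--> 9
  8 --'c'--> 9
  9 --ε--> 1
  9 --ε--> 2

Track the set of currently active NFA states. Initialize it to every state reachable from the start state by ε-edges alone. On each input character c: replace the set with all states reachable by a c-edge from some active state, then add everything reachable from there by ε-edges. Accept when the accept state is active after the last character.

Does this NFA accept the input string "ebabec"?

Answer: ACCEPT

Steps:
start: ε-closure({0}) = {0,1,2,4,6}
'e' @ 1: {3,7,8}
'b' @ 2: {1,2,4,6,9}  [accepting]
'a' @ 3: {3,5,8}
'b' @ 4: {1,2,4,6,9}  [accepting]
'e' @ 5: {3,7,8}
'c' @ 6: {1,2,4,6,9}  [accepting]
after full input: {1,2,4,6,9}  (accept=1 in)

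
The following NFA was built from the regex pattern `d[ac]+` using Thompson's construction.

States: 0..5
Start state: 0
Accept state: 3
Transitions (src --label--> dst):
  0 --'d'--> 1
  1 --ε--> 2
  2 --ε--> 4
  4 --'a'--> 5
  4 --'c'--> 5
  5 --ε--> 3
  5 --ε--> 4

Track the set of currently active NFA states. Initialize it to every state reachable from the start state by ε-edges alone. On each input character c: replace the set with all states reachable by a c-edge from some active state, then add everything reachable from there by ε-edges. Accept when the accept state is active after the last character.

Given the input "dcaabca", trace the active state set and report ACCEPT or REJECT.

initial (ε-close {0}): {0}
'd' @ 1: {1,2,4}
'c' @ 2: {3,4,5}  ✓accept
'a' @ 3: {3,4,5}  ✓accept
'a' @ 4: {3,4,5}  ✓accept
'b' @ 5: {}  — dead — no transitions
rest 'ca' ignored (set empty)
end set {} — state 3 not in

Answer: REJECT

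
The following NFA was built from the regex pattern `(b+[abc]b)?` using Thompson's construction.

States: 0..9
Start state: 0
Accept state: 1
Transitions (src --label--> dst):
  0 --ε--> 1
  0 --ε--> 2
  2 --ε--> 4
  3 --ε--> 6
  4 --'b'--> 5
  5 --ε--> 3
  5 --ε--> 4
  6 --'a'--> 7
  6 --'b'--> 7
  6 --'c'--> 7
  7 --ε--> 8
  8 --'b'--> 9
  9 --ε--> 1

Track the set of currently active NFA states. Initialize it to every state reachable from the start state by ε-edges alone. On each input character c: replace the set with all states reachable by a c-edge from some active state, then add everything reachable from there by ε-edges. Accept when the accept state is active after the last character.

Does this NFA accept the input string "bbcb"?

Answer: ACCEPT

Steps:
initial (ε-close {0}): {0,1,2,4}
'b' @ 1: {3,4,5,6}
'b' @ 2: {3,4,5,6,7,8}
'c' @ 3: {7,8}
'b' @ 4: {1,9}  (accept∈set)
after full input: {1,9}  (accept=1 in)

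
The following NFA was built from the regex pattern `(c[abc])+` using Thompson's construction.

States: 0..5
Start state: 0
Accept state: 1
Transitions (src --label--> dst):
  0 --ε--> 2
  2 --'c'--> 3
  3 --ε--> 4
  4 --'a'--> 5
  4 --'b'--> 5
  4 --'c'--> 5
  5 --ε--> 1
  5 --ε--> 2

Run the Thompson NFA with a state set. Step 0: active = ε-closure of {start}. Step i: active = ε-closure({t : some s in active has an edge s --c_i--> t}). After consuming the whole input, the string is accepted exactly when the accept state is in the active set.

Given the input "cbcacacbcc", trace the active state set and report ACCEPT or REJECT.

Answer: ACCEPT

Derivation:
initial (ε-close {0}): {0,2}
'c' @ 1: {3,4}
'b' @ 2: {1,2,5}  (accept∈set)
'c' @ 3: {3,4}
'a' @ 4: {1,2,5}  (accept∈set)
'c' @ 5: {3,4}
'a' @ 6: {1,2,5}  (accept∈set)
'c' @ 7: {3,4}
'b' @ 8: {1,2,5}  (accept∈set)
'c' @ 9: {3,4}
'c' @ 10: {1,2,5}  (accept∈set)
end set {1,2,5} — state 1 in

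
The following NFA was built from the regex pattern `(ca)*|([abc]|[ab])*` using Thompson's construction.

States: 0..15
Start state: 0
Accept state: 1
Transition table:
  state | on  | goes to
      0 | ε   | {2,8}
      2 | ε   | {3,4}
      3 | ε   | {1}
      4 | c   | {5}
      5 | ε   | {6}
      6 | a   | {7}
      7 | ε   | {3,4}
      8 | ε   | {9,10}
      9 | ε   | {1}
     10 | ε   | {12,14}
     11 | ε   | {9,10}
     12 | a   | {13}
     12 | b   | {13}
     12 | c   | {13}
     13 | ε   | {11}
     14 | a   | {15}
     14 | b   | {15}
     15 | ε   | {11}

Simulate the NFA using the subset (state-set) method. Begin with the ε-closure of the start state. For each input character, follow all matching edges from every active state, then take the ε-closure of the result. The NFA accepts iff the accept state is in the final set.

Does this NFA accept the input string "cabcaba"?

start: ε-closure({0}) = {0,1,2,3,4,8,9,10,12,14}
'c' @ 1: {1,5,6,9,10,11,12,13,14}  [accepting]
'a' @ 2: {1,3,4,7,9,10,11,12,13,14,15}  [accepting]
'b' @ 3: {1,9,10,11,12,13,14,15}  [accepting]
'c' @ 4: {1,9,10,11,12,13,14}  [accepting]
'a' @ 5: {1,9,10,11,12,13,14,15}  [accepting]
'b' @ 6: {1,9,10,11,12,13,14,15}  [accepting]
'a' @ 7: {1,9,10,11,12,13,14,15}  [accepting]
after full input: {1,9,10,11,12,13,14,15}  (accept=1 in)

Answer: ACCEPT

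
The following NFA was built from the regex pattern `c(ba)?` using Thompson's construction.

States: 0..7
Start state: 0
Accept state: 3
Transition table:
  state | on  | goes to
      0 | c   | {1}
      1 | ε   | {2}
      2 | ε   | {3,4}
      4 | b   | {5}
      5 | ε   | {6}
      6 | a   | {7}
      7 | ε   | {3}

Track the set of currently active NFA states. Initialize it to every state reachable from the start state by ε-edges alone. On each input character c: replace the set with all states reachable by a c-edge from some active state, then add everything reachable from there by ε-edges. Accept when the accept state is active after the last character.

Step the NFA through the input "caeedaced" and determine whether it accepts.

initial (ε-close {0}): {0}
'c' @ 1: {1,2,3,4}  (accept∈set)
'a' @ 2: {}  — no active states
rest 'eedaced' ignored (set empty)
end set {} — state 3 not in

Answer: REJECT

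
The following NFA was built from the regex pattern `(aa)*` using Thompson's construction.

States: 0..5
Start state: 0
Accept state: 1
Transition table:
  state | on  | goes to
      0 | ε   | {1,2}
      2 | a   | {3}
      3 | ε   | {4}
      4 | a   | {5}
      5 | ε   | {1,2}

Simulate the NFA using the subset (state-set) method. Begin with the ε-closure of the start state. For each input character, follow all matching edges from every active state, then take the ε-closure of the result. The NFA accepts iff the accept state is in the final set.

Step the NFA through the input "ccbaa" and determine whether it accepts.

start: ε-closure({0}) = {0,1,2}
'c' @ 1: {}  — dead — no transitions
rest 'cbaa' ignored (set empty)
end set {} — state 1 not in

Answer: REJECT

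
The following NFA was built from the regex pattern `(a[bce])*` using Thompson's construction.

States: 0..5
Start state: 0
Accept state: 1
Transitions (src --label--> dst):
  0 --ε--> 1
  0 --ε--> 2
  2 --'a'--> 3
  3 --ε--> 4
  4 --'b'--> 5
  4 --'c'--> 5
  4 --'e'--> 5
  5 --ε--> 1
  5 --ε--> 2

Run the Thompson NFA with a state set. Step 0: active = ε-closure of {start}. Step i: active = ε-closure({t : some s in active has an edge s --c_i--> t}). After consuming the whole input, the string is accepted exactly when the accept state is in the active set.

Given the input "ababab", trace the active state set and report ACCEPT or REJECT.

S₀ = ε-closure({0}) = {0,1,2}
'a' @ 1: {3,4}
'b' @ 2: {1,2,5}  [accepting]
'a' @ 3: {3,4}
'b' @ 4: {1,2,5}  [accepting]
'a' @ 5: {3,4}
'b' @ 6: {1,2,5}  [accepting]
end set {1,2,5} — state 1 in

Answer: ACCEPT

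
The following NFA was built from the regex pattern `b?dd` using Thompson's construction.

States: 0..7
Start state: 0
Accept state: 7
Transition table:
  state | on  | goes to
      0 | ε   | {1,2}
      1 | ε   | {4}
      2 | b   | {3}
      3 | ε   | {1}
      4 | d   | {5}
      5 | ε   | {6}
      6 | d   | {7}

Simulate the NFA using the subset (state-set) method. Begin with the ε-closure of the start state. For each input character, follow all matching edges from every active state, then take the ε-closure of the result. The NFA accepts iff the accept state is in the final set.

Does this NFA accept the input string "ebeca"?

Answer: REJECT

Derivation:
start: ε-closure({0}) = {0,1,2,4}
'e' @ 1: {}  — state set empty
rest 'beca' ignored (set empty)
after full input: {}  (accept=7 not in)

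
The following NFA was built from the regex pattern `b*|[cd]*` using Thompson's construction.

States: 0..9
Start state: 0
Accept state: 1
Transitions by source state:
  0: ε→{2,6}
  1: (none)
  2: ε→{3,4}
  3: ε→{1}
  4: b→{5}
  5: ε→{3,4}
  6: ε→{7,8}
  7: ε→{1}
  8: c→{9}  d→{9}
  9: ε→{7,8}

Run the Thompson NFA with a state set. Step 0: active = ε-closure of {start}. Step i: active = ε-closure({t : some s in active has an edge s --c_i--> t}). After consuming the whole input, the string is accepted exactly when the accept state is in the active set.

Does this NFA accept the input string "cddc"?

Answer: ACCEPT

Steps:
start: ε-closure({0}) = {0,1,2,3,4,6,7,8}
'c' @ 1: {1,7,8,9}  [accepting]
'd' @ 2: {1,7,8,9}  [accepting]
'd' @ 3: {1,7,8,9}  [accepting]
'c' @ 4: {1,7,8,9}  [accepting]
end set {1,7,8,9} — state 1 in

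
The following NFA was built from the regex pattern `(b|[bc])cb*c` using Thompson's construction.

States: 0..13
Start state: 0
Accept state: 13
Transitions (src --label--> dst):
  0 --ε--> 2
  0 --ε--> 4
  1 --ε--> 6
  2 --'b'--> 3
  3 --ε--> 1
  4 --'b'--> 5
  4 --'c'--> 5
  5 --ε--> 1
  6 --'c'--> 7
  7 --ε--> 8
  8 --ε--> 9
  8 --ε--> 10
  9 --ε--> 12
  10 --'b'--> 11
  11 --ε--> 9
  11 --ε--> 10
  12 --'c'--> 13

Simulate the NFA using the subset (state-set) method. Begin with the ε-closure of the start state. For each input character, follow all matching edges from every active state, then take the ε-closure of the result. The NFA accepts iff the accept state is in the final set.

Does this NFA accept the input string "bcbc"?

Answer: ACCEPT

Trace:
S₀ = ε-closure({0}) = {0,2,4}
'b' @ 1: {1,3,5,6}
'c' @ 2: {7,8,9,10,12}
'b' @ 3: {9,10,11,12}
'c' @ 4: {13}  (accept∈set)
final: {13}; accept 13 in set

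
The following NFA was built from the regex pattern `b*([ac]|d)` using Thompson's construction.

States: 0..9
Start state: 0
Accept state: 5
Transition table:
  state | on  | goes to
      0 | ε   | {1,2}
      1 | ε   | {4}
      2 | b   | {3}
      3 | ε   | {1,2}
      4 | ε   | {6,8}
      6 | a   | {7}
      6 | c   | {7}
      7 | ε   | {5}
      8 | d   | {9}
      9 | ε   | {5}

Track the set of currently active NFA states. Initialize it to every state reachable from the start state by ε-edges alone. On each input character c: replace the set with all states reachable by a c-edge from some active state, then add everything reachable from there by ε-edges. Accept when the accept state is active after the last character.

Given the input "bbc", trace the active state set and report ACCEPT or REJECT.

Answer: ACCEPT

Steps:
S₀ = ε-closure({0}) = {0,1,2,4,6,8}
'b' @ 1: {1,2,3,4,6,8}
'b' @ 2: {1,2,3,4,6,8}
'c' @ 3: {5,7}  ✓accept
end set {5,7} — state 5 in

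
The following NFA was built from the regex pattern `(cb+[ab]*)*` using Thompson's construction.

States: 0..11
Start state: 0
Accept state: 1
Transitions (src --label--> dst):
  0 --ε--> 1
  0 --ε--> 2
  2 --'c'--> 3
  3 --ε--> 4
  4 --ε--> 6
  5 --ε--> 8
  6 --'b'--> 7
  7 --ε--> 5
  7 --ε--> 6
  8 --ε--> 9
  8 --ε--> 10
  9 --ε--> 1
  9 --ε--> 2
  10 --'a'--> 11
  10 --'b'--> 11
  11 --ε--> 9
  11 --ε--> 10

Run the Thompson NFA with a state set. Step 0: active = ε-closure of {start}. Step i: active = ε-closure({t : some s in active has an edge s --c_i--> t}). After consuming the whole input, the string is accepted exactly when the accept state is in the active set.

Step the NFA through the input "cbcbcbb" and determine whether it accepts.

S₀ = ε-closure({0}) = {0,1,2}
'c' @ 1: {3,4,6}
'b' @ 2: {1,2,5,6,7,8,9,10}  (accept∈set)
'c' @ 3: {3,4,6}
'b' @ 4: {1,2,5,6,7,8,9,10}  (accept∈set)
'c' @ 5: {3,4,6}
'b' @ 6: {1,2,5,6,7,8,9,10}  (accept∈set)
'b' @ 7: {1,2,5,6,7,8,9,10,11}  (accept∈set)
final: {1,2,5,6,7,8,9,10,11}; accept 1 in set

Answer: ACCEPT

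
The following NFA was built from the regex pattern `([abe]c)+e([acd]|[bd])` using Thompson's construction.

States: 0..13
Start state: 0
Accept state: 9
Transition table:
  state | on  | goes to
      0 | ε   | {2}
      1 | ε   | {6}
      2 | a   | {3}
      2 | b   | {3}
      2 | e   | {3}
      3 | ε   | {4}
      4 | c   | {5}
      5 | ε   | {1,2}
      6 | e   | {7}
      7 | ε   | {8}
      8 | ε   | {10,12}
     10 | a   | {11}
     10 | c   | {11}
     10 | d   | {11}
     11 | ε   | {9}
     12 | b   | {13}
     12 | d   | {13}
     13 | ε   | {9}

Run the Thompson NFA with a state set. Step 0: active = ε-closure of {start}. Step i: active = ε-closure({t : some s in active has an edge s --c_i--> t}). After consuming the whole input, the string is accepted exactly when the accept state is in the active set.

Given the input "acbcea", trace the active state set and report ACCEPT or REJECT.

initial (ε-close {0}): {0,2}
'a' @ 1: {3,4}
'c' @ 2: {1,2,5,6}
'b' @ 3: {3,4}
'c' @ 4: {1,2,5,6}
'e' @ 5: {3,4,7,8,10,12}
'a' @ 6: {9,11}  [accepting]
after full input: {9,11}  (accept=9 in)

Answer: ACCEPT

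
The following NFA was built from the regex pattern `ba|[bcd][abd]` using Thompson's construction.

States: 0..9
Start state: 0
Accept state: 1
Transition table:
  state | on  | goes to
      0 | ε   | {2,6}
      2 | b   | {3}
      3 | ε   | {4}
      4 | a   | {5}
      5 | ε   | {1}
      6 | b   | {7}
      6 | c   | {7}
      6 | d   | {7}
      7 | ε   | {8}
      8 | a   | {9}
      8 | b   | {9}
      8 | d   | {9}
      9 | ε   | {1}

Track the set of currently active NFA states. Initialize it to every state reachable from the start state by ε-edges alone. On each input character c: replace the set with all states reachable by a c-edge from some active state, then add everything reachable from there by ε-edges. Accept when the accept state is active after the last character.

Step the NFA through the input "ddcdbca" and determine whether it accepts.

initial (ε-close {0}): {0,2,6}
'd' @ 1: {7,8}
'd' @ 2: {1,9}  ✓accept
'c' @ 3: {}  — state set empty
rest 'dbca' ignored (set empty)
final: {}; accept 1 not in set

Answer: REJECT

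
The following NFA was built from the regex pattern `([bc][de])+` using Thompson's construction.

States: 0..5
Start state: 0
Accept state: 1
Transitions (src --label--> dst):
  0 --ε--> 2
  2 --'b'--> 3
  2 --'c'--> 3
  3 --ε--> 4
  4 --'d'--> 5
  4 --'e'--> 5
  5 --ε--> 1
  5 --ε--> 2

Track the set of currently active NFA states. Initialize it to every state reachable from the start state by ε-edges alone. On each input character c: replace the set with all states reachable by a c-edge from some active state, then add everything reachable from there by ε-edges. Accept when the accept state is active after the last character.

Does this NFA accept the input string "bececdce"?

Answer: ACCEPT

Derivation:
S₀ = ε-closure({0}) = {0,2}
'b' @ 1: {3,4}
'e' @ 2: {1,2,5}  ✓accept
'c' @ 3: {3,4}
'e' @ 4: {1,2,5}  ✓accept
'c' @ 5: {3,4}
'd' @ 6: {1,2,5}  ✓accept
'c' @ 7: {3,4}
'e' @ 8: {1,2,5}  ✓accept
final: {1,2,5}; accept 1 in set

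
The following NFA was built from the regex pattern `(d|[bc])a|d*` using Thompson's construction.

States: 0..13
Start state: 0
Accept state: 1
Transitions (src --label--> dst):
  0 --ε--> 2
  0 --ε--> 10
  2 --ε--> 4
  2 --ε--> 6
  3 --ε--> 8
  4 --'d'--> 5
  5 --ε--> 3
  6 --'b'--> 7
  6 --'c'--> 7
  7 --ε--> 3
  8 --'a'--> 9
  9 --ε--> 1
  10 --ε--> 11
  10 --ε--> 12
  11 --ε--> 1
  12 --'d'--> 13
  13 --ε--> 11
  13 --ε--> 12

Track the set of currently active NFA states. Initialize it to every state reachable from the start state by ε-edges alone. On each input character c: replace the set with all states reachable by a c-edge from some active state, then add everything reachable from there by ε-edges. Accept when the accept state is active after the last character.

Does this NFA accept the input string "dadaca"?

Answer: REJECT

Derivation:
S₀ = ε-closure({0}) = {0,1,2,4,6,10,11,12}
'd' @ 1: {1,3,5,8,11,12,13}  [accepting]
'a' @ 2: {1,9}  [accepting]
'd' @ 3: {}  — no active states
rest 'aca' ignored (set empty)
after full input: {}  (accept=1 not in)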